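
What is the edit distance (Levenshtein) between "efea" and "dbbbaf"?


Computing edit distance: "efea" -> "dbbbaf"
DP table:
           d    b    b    b    a    f
      0    1    2    3    4    5    6
  e   1    1    2    3    4    5    6
  f   2    2    2    3    4    5    5
  e   3    3    3    3    4    5    6
  a   4    4    4    4    4    4    5
Edit distance = dp[4][6] = 5

5


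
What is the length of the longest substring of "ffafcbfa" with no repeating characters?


Input: "ffafcbfa"
Sliding window (track last position of each char):
  Position 0 ('f'): window [0,0] length 1 -- new best
  Position 1 ('f'): repeat (last at 0), move window start to 1
  Position 1 ('f'): window [1,1] length 1
  Position 2 ('a'): window [1,2] length 2 -- new best
  Position 3 ('f'): repeat (last at 1), move window start to 2
  Position 3 ('f'): window [2,3] length 2
  Position 4 ('c'): window [2,4] length 3 -- new best
  Position 5 ('b'): window [2,5] length 4 -- new best
  Position 6 ('f'): repeat (last at 3), move window start to 4
  Position 6 ('f'): window [4,6] length 3
  Position 7 ('a'): window [4,7] length 4
Longest substring with no repeats: "afcb" with length 4

4


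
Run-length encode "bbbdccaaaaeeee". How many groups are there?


Input: bbbdccaaaaeeee
Scanning for consecutive runs:
  Group 1: 'b' x 3 (positions 0-2)
  Group 2: 'd' x 1 (positions 3-3)
  Group 3: 'c' x 2 (positions 4-5)
  Group 4: 'a' x 4 (positions 6-9)
  Group 5: 'e' x 4 (positions 10-13)
Total groups: 5

5


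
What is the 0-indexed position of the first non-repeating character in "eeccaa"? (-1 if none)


Input: eeccaa
Character frequencies:
  'a': 2
  'c': 2
  'e': 2
Scanning left to right for freq == 1:
  Position 0 ('e'): freq=2, skip
  Position 1 ('e'): freq=2, skip
  Position 2 ('c'): freq=2, skip
  Position 3 ('c'): freq=2, skip
  Position 4 ('a'): freq=2, skip
  Position 5 ('a'): freq=2, skip
  No unique character found => answer = -1

-1


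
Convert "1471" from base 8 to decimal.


Input: "1471" in base 8
Positional expansion:
  Digit '1' (value 1) x 8^3 = 512
  Digit '4' (value 4) x 8^2 = 256
  Digit '7' (value 7) x 8^1 = 56
  Digit '1' (value 1) x 8^0 = 1
Sum = 825

825


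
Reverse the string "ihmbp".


Input: ihmbp
Reading characters right to left:
  Position 4: 'p'
  Position 3: 'b'
  Position 2: 'm'
  Position 1: 'h'
  Position 0: 'i'
Reversed: pbmhi

pbmhi


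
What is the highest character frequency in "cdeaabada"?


Input: cdeaabada
Character counts:
  'a': 4
  'b': 1
  'c': 1
  'd': 2
  'e': 1
Maximum frequency: 4

4


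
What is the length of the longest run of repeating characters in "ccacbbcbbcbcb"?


Input: "ccacbbcbbcbcb"
Scanning for longest run:
  Position 1 ('c'): continues run of 'c', length=2
  Position 2 ('a'): new char, reset run to 1
  Position 3 ('c'): new char, reset run to 1
  Position 4 ('b'): new char, reset run to 1
  Position 5 ('b'): continues run of 'b', length=2
  Position 6 ('c'): new char, reset run to 1
  Position 7 ('b'): new char, reset run to 1
  Position 8 ('b'): continues run of 'b', length=2
  Position 9 ('c'): new char, reset run to 1
  Position 10 ('b'): new char, reset run to 1
  Position 11 ('c'): new char, reset run to 1
  Position 12 ('b'): new char, reset run to 1
Longest run: 'c' with length 2

2


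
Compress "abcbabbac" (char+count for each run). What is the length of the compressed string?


Input: abcbabbac
Runs:
  'a' x 1 => "a1"
  'b' x 1 => "b1"
  'c' x 1 => "c1"
  'b' x 1 => "b1"
  'a' x 1 => "a1"
  'b' x 2 => "b2"
  'a' x 1 => "a1"
  'c' x 1 => "c1"
Compressed: "a1b1c1b1a1b2a1c1"
Compressed length: 16

16


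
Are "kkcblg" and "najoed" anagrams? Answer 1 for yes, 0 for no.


Strings: "kkcblg", "najoed"
Sorted first:  bcgkkl
Sorted second: adejno
Differ at position 0: 'b' vs 'a' => not anagrams

0


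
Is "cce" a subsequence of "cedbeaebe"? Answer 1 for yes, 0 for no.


Check if "cce" is a subsequence of "cedbeaebe"
Greedy scan:
  Position 0 ('c'): matches sub[0] = 'c'
  Position 1 ('e'): no match needed
  Position 2 ('d'): no match needed
  Position 3 ('b'): no match needed
  Position 4 ('e'): no match needed
  Position 5 ('a'): no match needed
  Position 6 ('e'): no match needed
  Position 7 ('b'): no match needed
  Position 8 ('e'): no match needed
Only matched 1/3 characters => not a subsequence

0


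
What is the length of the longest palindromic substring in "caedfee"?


Input: "caedfee"
Checking substrings for palindromes:
  [5:7] "ee" (len 2) => palindrome
Longest palindromic substring: "ee" with length 2

2


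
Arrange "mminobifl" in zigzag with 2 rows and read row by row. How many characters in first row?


Zigzag "mminobifl" into 2 rows:
Placing characters:
  'm' => row 0
  'm' => row 1
  'i' => row 0
  'n' => row 1
  'o' => row 0
  'b' => row 1
  'i' => row 0
  'f' => row 1
  'l' => row 0
Rows:
  Row 0: "mioil"
  Row 1: "mnbf"
First row length: 5

5


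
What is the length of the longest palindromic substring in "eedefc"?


Input: "eedefc"
Checking substrings for palindromes:
  [1:4] "ede" (len 3) => palindrome
  [0:2] "ee" (len 2) => palindrome
Longest palindromic substring: "ede" with length 3

3


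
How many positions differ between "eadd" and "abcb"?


Comparing "eadd" and "abcb" position by position:
  Position 0: 'e' vs 'a' => DIFFER
  Position 1: 'a' vs 'b' => DIFFER
  Position 2: 'd' vs 'c' => DIFFER
  Position 3: 'd' vs 'b' => DIFFER
Positions that differ: 4

4


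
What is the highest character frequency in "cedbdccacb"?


Input: cedbdccacb
Character counts:
  'a': 1
  'b': 2
  'c': 4
  'd': 2
  'e': 1
Maximum frequency: 4

4


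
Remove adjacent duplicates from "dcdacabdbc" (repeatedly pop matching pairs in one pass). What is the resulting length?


Input: dcdacabdbc
Stack-based adjacent duplicate removal:
  Read 'd': push. Stack: d
  Read 'c': push. Stack: dc
  Read 'd': push. Stack: dcd
  Read 'a': push. Stack: dcda
  Read 'c': push. Stack: dcdac
  Read 'a': push. Stack: dcdaca
  Read 'b': push. Stack: dcdacab
  Read 'd': push. Stack: dcdacabd
  Read 'b': push. Stack: dcdacabdb
  Read 'c': push. Stack: dcdacabdbc
Final stack: "dcdacabdbc" (length 10)

10


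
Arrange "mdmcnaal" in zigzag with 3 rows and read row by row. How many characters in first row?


Zigzag "mdmcnaal" into 3 rows:
Placing characters:
  'm' => row 0
  'd' => row 1
  'm' => row 2
  'c' => row 1
  'n' => row 0
  'a' => row 1
  'a' => row 2
  'l' => row 1
Rows:
  Row 0: "mn"
  Row 1: "dcal"
  Row 2: "ma"
First row length: 2

2


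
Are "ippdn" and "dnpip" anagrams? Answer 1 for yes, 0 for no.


Strings: "ippdn", "dnpip"
Sorted first:  dinpp
Sorted second: dinpp
Sorted forms match => anagrams

1


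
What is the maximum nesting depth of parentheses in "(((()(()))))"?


Input: "(((()(()))))"
Tracking depth:
  Position 0 '(': depth becomes 1
  Position 1 '(': depth becomes 2
  Position 2 '(': depth becomes 3
  Position 3 '(': depth becomes 4
  Position 4 ')': depth becomes 3
  Position 5 '(': depth becomes 4
  Position 6 '(': depth becomes 5
  Position 7 ')': depth becomes 4
  Position 8 ')': depth becomes 3
  Position 9 ')': depth becomes 2
  Position 10 ')': depth becomes 1
  Position 11 ')': depth becomes 0
Maximum depth reached: 5

5


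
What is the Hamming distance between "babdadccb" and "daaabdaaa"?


Comparing "babdadccb" and "daaabdaaa" position by position:
  Position 0: 'b' vs 'd' => differ
  Position 1: 'a' vs 'a' => same
  Position 2: 'b' vs 'a' => differ
  Position 3: 'd' vs 'a' => differ
  Position 4: 'a' vs 'b' => differ
  Position 5: 'd' vs 'd' => same
  Position 6: 'c' vs 'a' => differ
  Position 7: 'c' vs 'a' => differ
  Position 8: 'b' vs 'a' => differ
Total differences (Hamming distance): 7

7


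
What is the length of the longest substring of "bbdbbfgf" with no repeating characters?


Input: "bbdbbfgf"
Sliding window (track last position of each char):
  Position 0 ('b'): window [0,0] length 1 -- new best
  Position 1 ('b'): repeat (last at 0), move window start to 1
  Position 1 ('b'): window [1,1] length 1
  Position 2 ('d'): window [1,2] length 2 -- new best
  Position 3 ('b'): repeat (last at 1), move window start to 2
  Position 3 ('b'): window [2,3] length 2
  Position 4 ('b'): repeat (last at 3), move window start to 4
  Position 4 ('b'): window [4,4] length 1
  Position 5 ('f'): window [4,5] length 2
  Position 6 ('g'): window [4,6] length 3 -- new best
  Position 7 ('f'): repeat (last at 5), move window start to 6
  Position 7 ('f'): window [6,7] length 2
Longest substring with no repeats: "bfg" with length 3

3


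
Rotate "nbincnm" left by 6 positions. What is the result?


Input: "nbincnm", rotate left by 6
First 6 characters: "nbincn"
Remaining characters: "m"
Concatenate remaining + first: "m" + "nbincn" = "mnbincn"

mnbincn


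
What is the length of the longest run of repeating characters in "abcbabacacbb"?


Input: "abcbabacacbb"
Scanning for longest run:
  Position 1 ('b'): new char, reset run to 1
  Position 2 ('c'): new char, reset run to 1
  Position 3 ('b'): new char, reset run to 1
  Position 4 ('a'): new char, reset run to 1
  Position 5 ('b'): new char, reset run to 1
  Position 6 ('a'): new char, reset run to 1
  Position 7 ('c'): new char, reset run to 1
  Position 8 ('a'): new char, reset run to 1
  Position 9 ('c'): new char, reset run to 1
  Position 10 ('b'): new char, reset run to 1
  Position 11 ('b'): continues run of 'b', length=2
Longest run: 'b' with length 2

2


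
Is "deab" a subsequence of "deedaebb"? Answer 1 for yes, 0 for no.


Check if "deab" is a subsequence of "deedaebb"
Greedy scan:
  Position 0 ('d'): matches sub[0] = 'd'
  Position 1 ('e'): matches sub[1] = 'e'
  Position 2 ('e'): no match needed
  Position 3 ('d'): no match needed
  Position 4 ('a'): matches sub[2] = 'a'
  Position 5 ('e'): no match needed
  Position 6 ('b'): matches sub[3] = 'b'
  Position 7 ('b'): no match needed
All 4 characters matched => is a subsequence

1


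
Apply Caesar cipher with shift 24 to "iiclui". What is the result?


Caesar cipher: shift "iiclui" by 24
  'i' (pos 8) + 24 = pos 6 = 'g'
  'i' (pos 8) + 24 = pos 6 = 'g'
  'c' (pos 2) + 24 = pos 0 = 'a'
  'l' (pos 11) + 24 = pos 9 = 'j'
  'u' (pos 20) + 24 = pos 18 = 's'
  'i' (pos 8) + 24 = pos 6 = 'g'
Result: ggajsg

ggajsg


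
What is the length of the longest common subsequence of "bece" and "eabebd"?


LCS of "bece" and "eabebd"
DP table:
           e    a    b    e    b    d
      0    0    0    0    0    0    0
  b   0    0    0    1    1    1    1
  e   0    1    1    1    2    2    2
  c   0    1    1    1    2    2    2
  e   0    1    1    1    2    2    2
LCS length = dp[4][6] = 2

2


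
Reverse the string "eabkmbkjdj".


Input: eabkmbkjdj
Reading characters right to left:
  Position 9: 'j'
  Position 8: 'd'
  Position 7: 'j'
  Position 6: 'k'
  Position 5: 'b'
  Position 4: 'm'
  Position 3: 'k'
  Position 2: 'b'
  Position 1: 'a'
  Position 0: 'e'
Reversed: jdjkbmkbae

jdjkbmkbae


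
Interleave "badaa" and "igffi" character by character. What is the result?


Interleaving "badaa" and "igffi":
  Position 0: 'b' from first, 'i' from second => "bi"
  Position 1: 'a' from first, 'g' from second => "ag"
  Position 2: 'd' from first, 'f' from second => "df"
  Position 3: 'a' from first, 'f' from second => "af"
  Position 4: 'a' from first, 'i' from second => "ai"
Result: biagdfafai

biagdfafai


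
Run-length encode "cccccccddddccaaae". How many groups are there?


Input: cccccccddddccaaae
Scanning for consecutive runs:
  Group 1: 'c' x 7 (positions 0-6)
  Group 2: 'd' x 4 (positions 7-10)
  Group 3: 'c' x 2 (positions 11-12)
  Group 4: 'a' x 3 (positions 13-15)
  Group 5: 'e' x 1 (positions 16-16)
Total groups: 5

5


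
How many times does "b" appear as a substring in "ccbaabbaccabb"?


Searching for "b" in "ccbaabbaccabb"
Scanning each position:
  Position 0: "c" => no
  Position 1: "c" => no
  Position 2: "b" => MATCH
  Position 3: "a" => no
  Position 4: "a" => no
  Position 5: "b" => MATCH
  Position 6: "b" => MATCH
  Position 7: "a" => no
  Position 8: "c" => no
  Position 9: "c" => no
  Position 10: "a" => no
  Position 11: "b" => MATCH
  Position 12: "b" => MATCH
Total occurrences: 5

5


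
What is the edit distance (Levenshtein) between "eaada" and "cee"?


Computing edit distance: "eaada" -> "cee"
DP table:
           c    e    e
      0    1    2    3
  e   1    1    1    2
  a   2    2    2    2
  a   3    3    3    3
  d   4    4    4    4
  a   5    5    5    5
Edit distance = dp[5][3] = 5

5


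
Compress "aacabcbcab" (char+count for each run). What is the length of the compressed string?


Input: aacabcbcab
Runs:
  'a' x 2 => "a2"
  'c' x 1 => "c1"
  'a' x 1 => "a1"
  'b' x 1 => "b1"
  'c' x 1 => "c1"
  'b' x 1 => "b1"
  'c' x 1 => "c1"
  'a' x 1 => "a1"
  'b' x 1 => "b1"
Compressed: "a2c1a1b1c1b1c1a1b1"
Compressed length: 18

18


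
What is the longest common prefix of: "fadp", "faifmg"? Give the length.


Words: fadp, faifmg
  Position 0: all 'f' => match
  Position 1: all 'a' => match
  Position 2: ('d', 'i') => mismatch, stop
LCP = "fa" (length 2)

2


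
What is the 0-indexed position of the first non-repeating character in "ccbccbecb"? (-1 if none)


Input: ccbccbecb
Character frequencies:
  'b': 3
  'c': 5
  'e': 1
Scanning left to right for freq == 1:
  Position 0 ('c'): freq=5, skip
  Position 1 ('c'): freq=5, skip
  Position 2 ('b'): freq=3, skip
  Position 3 ('c'): freq=5, skip
  Position 4 ('c'): freq=5, skip
  Position 5 ('b'): freq=3, skip
  Position 6 ('e'): unique! => answer = 6

6


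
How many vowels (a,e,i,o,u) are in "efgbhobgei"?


Input: efgbhobgei
Checking each character:
  'e' at position 0: vowel (running total: 1)
  'f' at position 1: consonant
  'g' at position 2: consonant
  'b' at position 3: consonant
  'h' at position 4: consonant
  'o' at position 5: vowel (running total: 2)
  'b' at position 6: consonant
  'g' at position 7: consonant
  'e' at position 8: vowel (running total: 3)
  'i' at position 9: vowel (running total: 4)
Total vowels: 4

4


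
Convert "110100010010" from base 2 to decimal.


Input: "110100010010" in base 2
Positional expansion:
  Digit '1' (value 1) x 2^11 = 2048
  Digit '1' (value 1) x 2^10 = 1024
  Digit '0' (value 0) x 2^9 = 0
  Digit '1' (value 1) x 2^8 = 256
  Digit '0' (value 0) x 2^7 = 0
  Digit '0' (value 0) x 2^6 = 0
  Digit '0' (value 0) x 2^5 = 0
  Digit '1' (value 1) x 2^4 = 16
  Digit '0' (value 0) x 2^3 = 0
  Digit '0' (value 0) x 2^2 = 0
  Digit '1' (value 1) x 2^1 = 2
  Digit '0' (value 0) x 2^0 = 0
Sum = 3346

3346


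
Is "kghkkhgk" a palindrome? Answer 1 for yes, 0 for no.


Input: kghkkhgk
Reversed: kghkkhgk
  Compare pos 0 ('k') with pos 7 ('k'): match
  Compare pos 1 ('g') with pos 6 ('g'): match
  Compare pos 2 ('h') with pos 5 ('h'): match
  Compare pos 3 ('k') with pos 4 ('k'): match
Result: palindrome

1


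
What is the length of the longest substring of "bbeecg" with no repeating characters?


Input: "bbeecg"
Sliding window (track last position of each char):
  Position 0 ('b'): window [0,0] length 1 -- new best
  Position 1 ('b'): repeat (last at 0), move window start to 1
  Position 1 ('b'): window [1,1] length 1
  Position 2 ('e'): window [1,2] length 2 -- new best
  Position 3 ('e'): repeat (last at 2), move window start to 3
  Position 3 ('e'): window [3,3] length 1
  Position 4 ('c'): window [3,4] length 2
  Position 5 ('g'): window [3,5] length 3 -- new best
Longest substring with no repeats: "ecg" with length 3

3


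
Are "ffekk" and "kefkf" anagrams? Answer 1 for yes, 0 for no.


Strings: "ffekk", "kefkf"
Sorted first:  effkk
Sorted second: effkk
Sorted forms match => anagrams

1


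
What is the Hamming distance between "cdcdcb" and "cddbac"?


Comparing "cdcdcb" and "cddbac" position by position:
  Position 0: 'c' vs 'c' => same
  Position 1: 'd' vs 'd' => same
  Position 2: 'c' vs 'd' => differ
  Position 3: 'd' vs 'b' => differ
  Position 4: 'c' vs 'a' => differ
  Position 5: 'b' vs 'c' => differ
Total differences (Hamming distance): 4

4


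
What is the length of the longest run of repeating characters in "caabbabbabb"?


Input: "caabbabbabb"
Scanning for longest run:
  Position 1 ('a'): new char, reset run to 1
  Position 2 ('a'): continues run of 'a', length=2
  Position 3 ('b'): new char, reset run to 1
  Position 4 ('b'): continues run of 'b', length=2
  Position 5 ('a'): new char, reset run to 1
  Position 6 ('b'): new char, reset run to 1
  Position 7 ('b'): continues run of 'b', length=2
  Position 8 ('a'): new char, reset run to 1
  Position 9 ('b'): new char, reset run to 1
  Position 10 ('b'): continues run of 'b', length=2
Longest run: 'a' with length 2

2


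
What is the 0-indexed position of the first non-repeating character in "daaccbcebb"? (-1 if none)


Input: daaccbcebb
Character frequencies:
  'a': 2
  'b': 3
  'c': 3
  'd': 1
  'e': 1
Scanning left to right for freq == 1:
  Position 0 ('d'): unique! => answer = 0

0


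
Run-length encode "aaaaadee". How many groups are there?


Input: aaaaadee
Scanning for consecutive runs:
  Group 1: 'a' x 5 (positions 0-4)
  Group 2: 'd' x 1 (positions 5-5)
  Group 3: 'e' x 2 (positions 6-7)
Total groups: 3

3


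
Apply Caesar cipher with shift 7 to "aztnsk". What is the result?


Caesar cipher: shift "aztnsk" by 7
  'a' (pos 0) + 7 = pos 7 = 'h'
  'z' (pos 25) + 7 = pos 6 = 'g'
  't' (pos 19) + 7 = pos 0 = 'a'
  'n' (pos 13) + 7 = pos 20 = 'u'
  's' (pos 18) + 7 = pos 25 = 'z'
  'k' (pos 10) + 7 = pos 17 = 'r'
Result: hgauzr

hgauzr


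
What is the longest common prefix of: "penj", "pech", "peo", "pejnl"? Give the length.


Words: penj, pech, peo, pejnl
  Position 0: all 'p' => match
  Position 1: all 'e' => match
  Position 2: ('n', 'c', 'o', 'j') => mismatch, stop
LCP = "pe" (length 2)

2


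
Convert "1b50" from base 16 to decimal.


Input: "1b50" in base 16
Positional expansion:
  Digit '1' (value 1) x 16^3 = 4096
  Digit 'b' (value 11) x 16^2 = 2816
  Digit '5' (value 5) x 16^1 = 80
  Digit '0' (value 0) x 16^0 = 0
Sum = 6992

6992


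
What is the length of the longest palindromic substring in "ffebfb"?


Input: "ffebfb"
Checking substrings for palindromes:
  [3:6] "bfb" (len 3) => palindrome
  [0:2] "ff" (len 2) => palindrome
Longest palindromic substring: "bfb" with length 3

3


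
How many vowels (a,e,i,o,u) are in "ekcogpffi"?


Input: ekcogpffi
Checking each character:
  'e' at position 0: vowel (running total: 1)
  'k' at position 1: consonant
  'c' at position 2: consonant
  'o' at position 3: vowel (running total: 2)
  'g' at position 4: consonant
  'p' at position 5: consonant
  'f' at position 6: consonant
  'f' at position 7: consonant
  'i' at position 8: vowel (running total: 3)
Total vowels: 3

3


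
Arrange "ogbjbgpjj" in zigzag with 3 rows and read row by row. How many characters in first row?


Zigzag "ogbjbgpjj" into 3 rows:
Placing characters:
  'o' => row 0
  'g' => row 1
  'b' => row 2
  'j' => row 1
  'b' => row 0
  'g' => row 1
  'p' => row 2
  'j' => row 1
  'j' => row 0
Rows:
  Row 0: "obj"
  Row 1: "gjgj"
  Row 2: "bp"
First row length: 3

3


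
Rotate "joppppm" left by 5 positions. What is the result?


Input: "joppppm", rotate left by 5
First 5 characters: "joppp"
Remaining characters: "pm"
Concatenate remaining + first: "pm" + "joppp" = "pmjoppp"

pmjoppp


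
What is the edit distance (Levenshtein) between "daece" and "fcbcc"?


Computing edit distance: "daece" -> "fcbcc"
DP table:
           f    c    b    c    c
      0    1    2    3    4    5
  d   1    1    2    3    4    5
  a   2    2    2    3    4    5
  e   3    3    3    3    4    5
  c   4    4    3    4    3    4
  e   5    5    4    4    4    4
Edit distance = dp[5][5] = 4

4


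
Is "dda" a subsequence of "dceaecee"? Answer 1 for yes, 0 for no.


Check if "dda" is a subsequence of "dceaecee"
Greedy scan:
  Position 0 ('d'): matches sub[0] = 'd'
  Position 1 ('c'): no match needed
  Position 2 ('e'): no match needed
  Position 3 ('a'): no match needed
  Position 4 ('e'): no match needed
  Position 5 ('c'): no match needed
  Position 6 ('e'): no match needed
  Position 7 ('e'): no match needed
Only matched 1/3 characters => not a subsequence

0


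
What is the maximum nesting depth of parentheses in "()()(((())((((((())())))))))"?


Input: "()()(((())((((((())())))))))"
Tracking depth:
  Position 0 '(': depth becomes 1
  Position 1 ')': depth becomes 0
  Position 2 '(': depth becomes 1
  Position 3 ')': depth becomes 0
  Position 4 '(': depth becomes 1
  Position 5 '(': depth becomes 2
  Position 6 '(': depth becomes 3
  Position 7 '(': depth becomes 4
  Position 8 ')': depth becomes 3
  Position 9 ')': depth becomes 2
  Position 10 '(': depth becomes 3
  Position 11 '(': depth becomes 4
  Position 12 '(': depth becomes 5
  Position 13 '(': depth becomes 6
  Position 14 '(': depth becomes 7
  Position 15 '(': depth becomes 8
  Position 16 '(': depth becomes 9
  Position 17 ')': depth becomes 8
  Position 18 ')': depth becomes 7
  Position 19 '(': depth becomes 8
  Position 20 ')': depth becomes 7
  Position 21 ')': depth becomes 6
  Position 22 ')': depth becomes 5
  Position 23 ')': depth becomes 4
  Position 24 ')': depth becomes 3
  Position 25 ')': depth becomes 2
  Position 26 ')': depth becomes 1
  Position 27 ')': depth becomes 0
Maximum depth reached: 9

9


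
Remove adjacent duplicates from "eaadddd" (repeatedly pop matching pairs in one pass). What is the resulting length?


Input: eaadddd
Stack-based adjacent duplicate removal:
  Read 'e': push. Stack: e
  Read 'a': push. Stack: ea
  Read 'a': matches stack top 'a' => pop. Stack: e
  Read 'd': push. Stack: ed
  Read 'd': matches stack top 'd' => pop. Stack: e
  Read 'd': push. Stack: ed
  Read 'd': matches stack top 'd' => pop. Stack: e
Final stack: "e" (length 1)

1


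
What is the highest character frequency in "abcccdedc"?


Input: abcccdedc
Character counts:
  'a': 1
  'b': 1
  'c': 4
  'd': 2
  'e': 1
Maximum frequency: 4

4


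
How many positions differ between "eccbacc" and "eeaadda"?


Comparing "eccbacc" and "eeaadda" position by position:
  Position 0: 'e' vs 'e' => same
  Position 1: 'c' vs 'e' => DIFFER
  Position 2: 'c' vs 'a' => DIFFER
  Position 3: 'b' vs 'a' => DIFFER
  Position 4: 'a' vs 'd' => DIFFER
  Position 5: 'c' vs 'd' => DIFFER
  Position 6: 'c' vs 'a' => DIFFER
Positions that differ: 6

6


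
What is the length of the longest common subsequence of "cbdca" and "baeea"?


LCS of "cbdca" and "baeea"
DP table:
           b    a    e    e    a
      0    0    0    0    0    0
  c   0    0    0    0    0    0
  b   0    1    1    1    1    1
  d   0    1    1    1    1    1
  c   0    1    1    1    1    1
  a   0    1    2    2    2    2
LCS length = dp[5][5] = 2

2


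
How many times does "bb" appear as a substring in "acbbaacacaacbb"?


Searching for "bb" in "acbbaacacaacbb"
Scanning each position:
  Position 0: "ac" => no
  Position 1: "cb" => no
  Position 2: "bb" => MATCH
  Position 3: "ba" => no
  Position 4: "aa" => no
  Position 5: "ac" => no
  Position 6: "ca" => no
  Position 7: "ac" => no
  Position 8: "ca" => no
  Position 9: "aa" => no
  Position 10: "ac" => no
  Position 11: "cb" => no
  Position 12: "bb" => MATCH
Total occurrences: 2

2


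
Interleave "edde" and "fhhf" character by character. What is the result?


Interleaving "edde" and "fhhf":
  Position 0: 'e' from first, 'f' from second => "ef"
  Position 1: 'd' from first, 'h' from second => "dh"
  Position 2: 'd' from first, 'h' from second => "dh"
  Position 3: 'e' from first, 'f' from second => "ef"
Result: efdhdhef

efdhdhef


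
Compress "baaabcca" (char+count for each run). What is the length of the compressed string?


Input: baaabcca
Runs:
  'b' x 1 => "b1"
  'a' x 3 => "a3"
  'b' x 1 => "b1"
  'c' x 2 => "c2"
  'a' x 1 => "a1"
Compressed: "b1a3b1c2a1"
Compressed length: 10

10


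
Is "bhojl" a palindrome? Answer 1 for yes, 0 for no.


Input: bhojl
Reversed: ljohb
  Compare pos 0 ('b') with pos 4 ('l'): MISMATCH
  Compare pos 1 ('h') with pos 3 ('j'): MISMATCH
Result: not a palindrome

0


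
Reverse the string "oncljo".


Input: oncljo
Reading characters right to left:
  Position 5: 'o'
  Position 4: 'j'
  Position 3: 'l'
  Position 2: 'c'
  Position 1: 'n'
  Position 0: 'o'
Reversed: ojlcno

ojlcno


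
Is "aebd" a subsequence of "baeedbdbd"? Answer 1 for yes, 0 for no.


Check if "aebd" is a subsequence of "baeedbdbd"
Greedy scan:
  Position 0 ('b'): no match needed
  Position 1 ('a'): matches sub[0] = 'a'
  Position 2 ('e'): matches sub[1] = 'e'
  Position 3 ('e'): no match needed
  Position 4 ('d'): no match needed
  Position 5 ('b'): matches sub[2] = 'b'
  Position 6 ('d'): matches sub[3] = 'd'
  Position 7 ('b'): no match needed
  Position 8 ('d'): no match needed
All 4 characters matched => is a subsequence

1


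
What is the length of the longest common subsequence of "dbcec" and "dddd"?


LCS of "dbcec" and "dddd"
DP table:
           d    d    d    d
      0    0    0    0    0
  d   0    1    1    1    1
  b   0    1    1    1    1
  c   0    1    1    1    1
  e   0    1    1    1    1
  c   0    1    1    1    1
LCS length = dp[5][4] = 1

1


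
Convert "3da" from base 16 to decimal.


Input: "3da" in base 16
Positional expansion:
  Digit '3' (value 3) x 16^2 = 768
  Digit 'd' (value 13) x 16^1 = 208
  Digit 'a' (value 10) x 16^0 = 10
Sum = 986

986


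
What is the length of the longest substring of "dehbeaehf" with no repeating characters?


Input: "dehbeaehf"
Sliding window (track last position of each char):
  Position 0 ('d'): window [0,0] length 1 -- new best
  Position 1 ('e'): window [0,1] length 2 -- new best
  Position 2 ('h'): window [0,2] length 3 -- new best
  Position 3 ('b'): window [0,3] length 4 -- new best
  Position 4 ('e'): repeat (last at 1), move window start to 2
  Position 4 ('e'): window [2,4] length 3
  Position 5 ('a'): window [2,5] length 4
  Position 6 ('e'): repeat (last at 4), move window start to 5
  Position 6 ('e'): window [5,6] length 2
  Position 7 ('h'): window [5,7] length 3
  Position 8 ('f'): window [5,8] length 4
Longest substring with no repeats: "dehb" with length 4

4


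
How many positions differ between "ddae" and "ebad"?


Comparing "ddae" and "ebad" position by position:
  Position 0: 'd' vs 'e' => DIFFER
  Position 1: 'd' vs 'b' => DIFFER
  Position 2: 'a' vs 'a' => same
  Position 3: 'e' vs 'd' => DIFFER
Positions that differ: 3

3


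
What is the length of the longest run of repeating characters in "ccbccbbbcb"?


Input: "ccbccbbbcb"
Scanning for longest run:
  Position 1 ('c'): continues run of 'c', length=2
  Position 2 ('b'): new char, reset run to 1
  Position 3 ('c'): new char, reset run to 1
  Position 4 ('c'): continues run of 'c', length=2
  Position 5 ('b'): new char, reset run to 1
  Position 6 ('b'): continues run of 'b', length=2
  Position 7 ('b'): continues run of 'b', length=3
  Position 8 ('c'): new char, reset run to 1
  Position 9 ('b'): new char, reset run to 1
Longest run: 'b' with length 3

3


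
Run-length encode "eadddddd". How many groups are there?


Input: eadddddd
Scanning for consecutive runs:
  Group 1: 'e' x 1 (positions 0-0)
  Group 2: 'a' x 1 (positions 1-1)
  Group 3: 'd' x 6 (positions 2-7)
Total groups: 3

3


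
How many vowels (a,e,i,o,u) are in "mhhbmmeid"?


Input: mhhbmmeid
Checking each character:
  'm' at position 0: consonant
  'h' at position 1: consonant
  'h' at position 2: consonant
  'b' at position 3: consonant
  'm' at position 4: consonant
  'm' at position 5: consonant
  'e' at position 6: vowel (running total: 1)
  'i' at position 7: vowel (running total: 2)
  'd' at position 8: consonant
Total vowels: 2

2


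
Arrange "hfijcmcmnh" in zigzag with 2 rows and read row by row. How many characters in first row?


Zigzag "hfijcmcmnh" into 2 rows:
Placing characters:
  'h' => row 0
  'f' => row 1
  'i' => row 0
  'j' => row 1
  'c' => row 0
  'm' => row 1
  'c' => row 0
  'm' => row 1
  'n' => row 0
  'h' => row 1
Rows:
  Row 0: "hiccn"
  Row 1: "fjmmh"
First row length: 5

5


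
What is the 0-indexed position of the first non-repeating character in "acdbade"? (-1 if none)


Input: acdbade
Character frequencies:
  'a': 2
  'b': 1
  'c': 1
  'd': 2
  'e': 1
Scanning left to right for freq == 1:
  Position 0 ('a'): freq=2, skip
  Position 1 ('c'): unique! => answer = 1

1


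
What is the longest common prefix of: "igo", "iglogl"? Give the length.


Words: igo, iglogl
  Position 0: all 'i' => match
  Position 1: all 'g' => match
  Position 2: ('o', 'l') => mismatch, stop
LCP = "ig" (length 2)

2


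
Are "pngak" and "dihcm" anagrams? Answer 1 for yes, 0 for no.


Strings: "pngak", "dihcm"
Sorted first:  agknp
Sorted second: cdhim
Differ at position 0: 'a' vs 'c' => not anagrams

0


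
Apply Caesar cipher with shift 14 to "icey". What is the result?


Caesar cipher: shift "icey" by 14
  'i' (pos 8) + 14 = pos 22 = 'w'
  'c' (pos 2) + 14 = pos 16 = 'q'
  'e' (pos 4) + 14 = pos 18 = 's'
  'y' (pos 24) + 14 = pos 12 = 'm'
Result: wqsm

wqsm


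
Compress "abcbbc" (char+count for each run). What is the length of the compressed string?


Input: abcbbc
Runs:
  'a' x 1 => "a1"
  'b' x 1 => "b1"
  'c' x 1 => "c1"
  'b' x 2 => "b2"
  'c' x 1 => "c1"
Compressed: "a1b1c1b2c1"
Compressed length: 10

10


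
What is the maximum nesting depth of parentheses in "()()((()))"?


Input: "()()((()))"
Tracking depth:
  Position 0 '(': depth becomes 1
  Position 1 ')': depth becomes 0
  Position 2 '(': depth becomes 1
  Position 3 ')': depth becomes 0
  Position 4 '(': depth becomes 1
  Position 5 '(': depth becomes 2
  Position 6 '(': depth becomes 3
  Position 7 ')': depth becomes 2
  Position 8 ')': depth becomes 1
  Position 9 ')': depth becomes 0
Maximum depth reached: 3

3


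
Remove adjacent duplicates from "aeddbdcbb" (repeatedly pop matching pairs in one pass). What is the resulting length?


Input: aeddbdcbb
Stack-based adjacent duplicate removal:
  Read 'a': push. Stack: a
  Read 'e': push. Stack: ae
  Read 'd': push. Stack: aed
  Read 'd': matches stack top 'd' => pop. Stack: ae
  Read 'b': push. Stack: aeb
  Read 'd': push. Stack: aebd
  Read 'c': push. Stack: aebdc
  Read 'b': push. Stack: aebdcb
  Read 'b': matches stack top 'b' => pop. Stack: aebdc
Final stack: "aebdc" (length 5)

5


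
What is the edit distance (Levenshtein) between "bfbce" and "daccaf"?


Computing edit distance: "bfbce" -> "daccaf"
DP table:
           d    a    c    c    a    f
      0    1    2    3    4    5    6
  b   1    1    2    3    4    5    6
  f   2    2    2    3    4    5    5
  b   3    3    3    3    4    5    6
  c   4    4    4    3    3    4    5
  e   5    5    5    4    4    4    5
Edit distance = dp[5][6] = 5

5


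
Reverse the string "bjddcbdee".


Input: bjddcbdee
Reading characters right to left:
  Position 8: 'e'
  Position 7: 'e'
  Position 6: 'd'
  Position 5: 'b'
  Position 4: 'c'
  Position 3: 'd'
  Position 2: 'd'
  Position 1: 'j'
  Position 0: 'b'
Reversed: eedbcddjb

eedbcddjb


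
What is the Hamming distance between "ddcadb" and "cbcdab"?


Comparing "ddcadb" and "cbcdab" position by position:
  Position 0: 'd' vs 'c' => differ
  Position 1: 'd' vs 'b' => differ
  Position 2: 'c' vs 'c' => same
  Position 3: 'a' vs 'd' => differ
  Position 4: 'd' vs 'a' => differ
  Position 5: 'b' vs 'b' => same
Total differences (Hamming distance): 4

4


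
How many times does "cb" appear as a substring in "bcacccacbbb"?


Searching for "cb" in "bcacccacbbb"
Scanning each position:
  Position 0: "bc" => no
  Position 1: "ca" => no
  Position 2: "ac" => no
  Position 3: "cc" => no
  Position 4: "cc" => no
  Position 5: "ca" => no
  Position 6: "ac" => no
  Position 7: "cb" => MATCH
  Position 8: "bb" => no
  Position 9: "bb" => no
Total occurrences: 1

1


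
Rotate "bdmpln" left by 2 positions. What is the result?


Input: "bdmpln", rotate left by 2
First 2 characters: "bd"
Remaining characters: "mpln"
Concatenate remaining + first: "mpln" + "bd" = "mplnbd"

mplnbd


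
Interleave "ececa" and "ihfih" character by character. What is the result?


Interleaving "ececa" and "ihfih":
  Position 0: 'e' from first, 'i' from second => "ei"
  Position 1: 'c' from first, 'h' from second => "ch"
  Position 2: 'e' from first, 'f' from second => "ef"
  Position 3: 'c' from first, 'i' from second => "ci"
  Position 4: 'a' from first, 'h' from second => "ah"
Result: eichefciah

eichefciah


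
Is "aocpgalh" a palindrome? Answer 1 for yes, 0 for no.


Input: aocpgalh
Reversed: hlagpcoa
  Compare pos 0 ('a') with pos 7 ('h'): MISMATCH
  Compare pos 1 ('o') with pos 6 ('l'): MISMATCH
  Compare pos 2 ('c') with pos 5 ('a'): MISMATCH
  Compare pos 3 ('p') with pos 4 ('g'): MISMATCH
Result: not a palindrome

0


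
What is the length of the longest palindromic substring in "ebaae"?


Input: "ebaae"
Checking substrings for palindromes:
  [2:4] "aa" (len 2) => palindrome
Longest palindromic substring: "aa" with length 2

2


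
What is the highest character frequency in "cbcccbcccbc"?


Input: cbcccbcccbc
Character counts:
  'b': 3
  'c': 8
Maximum frequency: 8

8


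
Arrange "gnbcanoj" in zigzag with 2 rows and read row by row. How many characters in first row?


Zigzag "gnbcanoj" into 2 rows:
Placing characters:
  'g' => row 0
  'n' => row 1
  'b' => row 0
  'c' => row 1
  'a' => row 0
  'n' => row 1
  'o' => row 0
  'j' => row 1
Rows:
  Row 0: "gbao"
  Row 1: "ncnj"
First row length: 4

4


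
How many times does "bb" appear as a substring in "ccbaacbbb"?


Searching for "bb" in "ccbaacbbb"
Scanning each position:
  Position 0: "cc" => no
  Position 1: "cb" => no
  Position 2: "ba" => no
  Position 3: "aa" => no
  Position 4: "ac" => no
  Position 5: "cb" => no
  Position 6: "bb" => MATCH
  Position 7: "bb" => MATCH
Total occurrences: 2

2


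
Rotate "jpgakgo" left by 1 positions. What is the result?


Input: "jpgakgo", rotate left by 1
First 1 characters: "j"
Remaining characters: "pgakgo"
Concatenate remaining + first: "pgakgo" + "j" = "pgakgoj"

pgakgoj


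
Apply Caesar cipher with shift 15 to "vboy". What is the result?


Caesar cipher: shift "vboy" by 15
  'v' (pos 21) + 15 = pos 10 = 'k'
  'b' (pos 1) + 15 = pos 16 = 'q'
  'o' (pos 14) + 15 = pos 3 = 'd'
  'y' (pos 24) + 15 = pos 13 = 'n'
Result: kqdn

kqdn


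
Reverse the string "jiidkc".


Input: jiidkc
Reading characters right to left:
  Position 5: 'c'
  Position 4: 'k'
  Position 3: 'd'
  Position 2: 'i'
  Position 1: 'i'
  Position 0: 'j'
Reversed: ckdiij

ckdiij


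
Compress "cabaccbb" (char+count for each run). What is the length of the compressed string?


Input: cabaccbb
Runs:
  'c' x 1 => "c1"
  'a' x 1 => "a1"
  'b' x 1 => "b1"
  'a' x 1 => "a1"
  'c' x 2 => "c2"
  'b' x 2 => "b2"
Compressed: "c1a1b1a1c2b2"
Compressed length: 12

12


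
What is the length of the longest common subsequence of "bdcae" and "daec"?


LCS of "bdcae" and "daec"
DP table:
           d    a    e    c
      0    0    0    0    0
  b   0    0    0    0    0
  d   0    1    1    1    1
  c   0    1    1    1    2
  a   0    1    2    2    2
  e   0    1    2    3    3
LCS length = dp[5][4] = 3

3


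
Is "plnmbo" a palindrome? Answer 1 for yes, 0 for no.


Input: plnmbo
Reversed: obmnlp
  Compare pos 0 ('p') with pos 5 ('o'): MISMATCH
  Compare pos 1 ('l') with pos 4 ('b'): MISMATCH
  Compare pos 2 ('n') with pos 3 ('m'): MISMATCH
Result: not a palindrome

0


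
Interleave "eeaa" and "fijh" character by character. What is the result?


Interleaving "eeaa" and "fijh":
  Position 0: 'e' from first, 'f' from second => "ef"
  Position 1: 'e' from first, 'i' from second => "ei"
  Position 2: 'a' from first, 'j' from second => "aj"
  Position 3: 'a' from first, 'h' from second => "ah"
Result: efeiajah

efeiajah


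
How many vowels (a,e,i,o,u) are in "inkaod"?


Input: inkaod
Checking each character:
  'i' at position 0: vowel (running total: 1)
  'n' at position 1: consonant
  'k' at position 2: consonant
  'a' at position 3: vowel (running total: 2)
  'o' at position 4: vowel (running total: 3)
  'd' at position 5: consonant
Total vowels: 3

3


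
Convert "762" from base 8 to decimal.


Input: "762" in base 8
Positional expansion:
  Digit '7' (value 7) x 8^2 = 448
  Digit '6' (value 6) x 8^1 = 48
  Digit '2' (value 2) x 8^0 = 2
Sum = 498

498


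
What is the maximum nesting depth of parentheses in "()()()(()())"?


Input: "()()()(()())"
Tracking depth:
  Position 0 '(': depth becomes 1
  Position 1 ')': depth becomes 0
  Position 2 '(': depth becomes 1
  Position 3 ')': depth becomes 0
  Position 4 '(': depth becomes 1
  Position 5 ')': depth becomes 0
  Position 6 '(': depth becomes 1
  Position 7 '(': depth becomes 2
  Position 8 ')': depth becomes 1
  Position 9 '(': depth becomes 2
  Position 10 ')': depth becomes 1
  Position 11 ')': depth becomes 0
Maximum depth reached: 2

2


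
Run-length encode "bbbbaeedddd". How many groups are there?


Input: bbbbaeedddd
Scanning for consecutive runs:
  Group 1: 'b' x 4 (positions 0-3)
  Group 2: 'a' x 1 (positions 4-4)
  Group 3: 'e' x 2 (positions 5-6)
  Group 4: 'd' x 4 (positions 7-10)
Total groups: 4

4


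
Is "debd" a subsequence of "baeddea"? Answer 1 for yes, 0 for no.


Check if "debd" is a subsequence of "baeddea"
Greedy scan:
  Position 0 ('b'): no match needed
  Position 1 ('a'): no match needed
  Position 2 ('e'): no match needed
  Position 3 ('d'): matches sub[0] = 'd'
  Position 4 ('d'): no match needed
  Position 5 ('e'): matches sub[1] = 'e'
  Position 6 ('a'): no match needed
Only matched 2/4 characters => not a subsequence

0


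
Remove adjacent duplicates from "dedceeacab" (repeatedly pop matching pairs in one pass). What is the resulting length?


Input: dedceeacab
Stack-based adjacent duplicate removal:
  Read 'd': push. Stack: d
  Read 'e': push. Stack: de
  Read 'd': push. Stack: ded
  Read 'c': push. Stack: dedc
  Read 'e': push. Stack: dedce
  Read 'e': matches stack top 'e' => pop. Stack: dedc
  Read 'a': push. Stack: dedca
  Read 'c': push. Stack: dedcac
  Read 'a': push. Stack: dedcaca
  Read 'b': push. Stack: dedcacab
Final stack: "dedcacab" (length 8)

8


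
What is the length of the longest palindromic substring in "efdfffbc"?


Input: "efdfffbc"
Checking substrings for palindromes:
  [1:4] "fdf" (len 3) => palindrome
  [3:6] "fff" (len 3) => palindrome
  [3:5] "ff" (len 2) => palindrome
  [4:6] "ff" (len 2) => palindrome
Longest palindromic substring: "fdf" with length 3

3


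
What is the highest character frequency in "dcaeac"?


Input: dcaeac
Character counts:
  'a': 2
  'c': 2
  'd': 1
  'e': 1
Maximum frequency: 2

2


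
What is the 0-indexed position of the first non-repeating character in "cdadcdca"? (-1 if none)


Input: cdadcdca
Character frequencies:
  'a': 2
  'c': 3
  'd': 3
Scanning left to right for freq == 1:
  Position 0 ('c'): freq=3, skip
  Position 1 ('d'): freq=3, skip
  Position 2 ('a'): freq=2, skip
  Position 3 ('d'): freq=3, skip
  Position 4 ('c'): freq=3, skip
  Position 5 ('d'): freq=3, skip
  Position 6 ('c'): freq=3, skip
  Position 7 ('a'): freq=2, skip
  No unique character found => answer = -1

-1


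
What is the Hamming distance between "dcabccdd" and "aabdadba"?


Comparing "dcabccdd" and "aabdadba" position by position:
  Position 0: 'd' vs 'a' => differ
  Position 1: 'c' vs 'a' => differ
  Position 2: 'a' vs 'b' => differ
  Position 3: 'b' vs 'd' => differ
  Position 4: 'c' vs 'a' => differ
  Position 5: 'c' vs 'd' => differ
  Position 6: 'd' vs 'b' => differ
  Position 7: 'd' vs 'a' => differ
Total differences (Hamming distance): 8

8


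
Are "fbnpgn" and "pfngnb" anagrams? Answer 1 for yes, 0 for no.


Strings: "fbnpgn", "pfngnb"
Sorted first:  bfgnnp
Sorted second: bfgnnp
Sorted forms match => anagrams

1
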